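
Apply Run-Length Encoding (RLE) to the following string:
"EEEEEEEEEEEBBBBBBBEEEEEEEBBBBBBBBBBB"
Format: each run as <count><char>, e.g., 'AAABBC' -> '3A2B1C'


Scanning runs left to right:
  i=0: run of 'E' x 11 -> '11E'
  i=11: run of 'B' x 7 -> '7B'
  i=18: run of 'E' x 7 -> '7E'
  i=25: run of 'B' x 11 -> '11B'

RLE = 11E7B7E11B


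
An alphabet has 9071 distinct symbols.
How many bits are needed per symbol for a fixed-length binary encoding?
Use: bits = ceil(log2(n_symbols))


log2(9071) = 13.147
Bracket: 2^13 = 8192 < 9071 <= 2^14 = 16384
So ceil(log2(9071)) = 14

bits = ceil(log2(9071)) = ceil(13.147) = 14 bits


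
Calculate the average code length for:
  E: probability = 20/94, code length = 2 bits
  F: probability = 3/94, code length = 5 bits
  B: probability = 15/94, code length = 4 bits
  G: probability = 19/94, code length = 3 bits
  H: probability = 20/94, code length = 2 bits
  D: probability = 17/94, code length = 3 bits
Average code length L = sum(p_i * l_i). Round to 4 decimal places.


Weighted contributions p_i * l_i:
  E: (20/94) * 2 = 40/94
  F: (3/94) * 5 = 15/94
  B: (15/94) * 4 = 60/94
  G: (19/94) * 3 = 57/94
  H: (20/94) * 2 = 40/94
  D: (17/94) * 3 = 51/94
Sum = (40 + 15 + 60 + 57 + 40 + 51)/94 = 263/94

L = 263/94 = 2.7979 bits/symbol


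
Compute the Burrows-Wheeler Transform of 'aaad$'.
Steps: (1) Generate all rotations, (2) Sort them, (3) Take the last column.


Rotations (sorted):
  0: $aaad -> last char: d
  1: aaad$ -> last char: $
  2: aad$a -> last char: a
  3: ad$aa -> last char: a
  4: d$aaa -> last char: a


BWT = d$aaa


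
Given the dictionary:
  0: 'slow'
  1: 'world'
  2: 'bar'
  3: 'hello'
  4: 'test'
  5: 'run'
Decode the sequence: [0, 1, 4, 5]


Look up each index in the dictionary:
  0 -> 'slow'
  1 -> 'world'
  4 -> 'test'
  5 -> 'run'

Decoded: "slow world test run"


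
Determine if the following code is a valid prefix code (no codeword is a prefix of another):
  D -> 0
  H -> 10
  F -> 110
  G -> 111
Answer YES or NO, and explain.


Checking each pair (does one codeword prefix another?):
  D='0' vs H='10': no prefix
  D='0' vs F='110': no prefix
  D='0' vs G='111': no prefix
  H='10' vs D='0': no prefix
  H='10' vs F='110': no prefix
  H='10' vs G='111': no prefix
  F='110' vs D='0': no prefix
  F='110' vs H='10': no prefix
  F='110' vs G='111': no prefix
  G='111' vs D='0': no prefix
  G='111' vs H='10': no prefix
  G='111' vs F='110': no prefix
No violation found over all pairs.

YES -- this is a valid prefix code. No codeword is a prefix of any other codeword.


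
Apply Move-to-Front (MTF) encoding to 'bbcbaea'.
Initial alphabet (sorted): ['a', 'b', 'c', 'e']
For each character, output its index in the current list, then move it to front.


MTF encoding:
'b': index 1 in ['a', 'b', 'c', 'e'] -> ['b', 'a', 'c', 'e']
'b': index 0 in ['b', 'a', 'c', 'e'] -> ['b', 'a', 'c', 'e']
'c': index 2 in ['b', 'a', 'c', 'e'] -> ['c', 'b', 'a', 'e']
'b': index 1 in ['c', 'b', 'a', 'e'] -> ['b', 'c', 'a', 'e']
'a': index 2 in ['b', 'c', 'a', 'e'] -> ['a', 'b', 'c', 'e']
'e': index 3 in ['a', 'b', 'c', 'e'] -> ['e', 'a', 'b', 'c']
'a': index 1 in ['e', 'a', 'b', 'c'] -> ['a', 'e', 'b', 'c']


Output: [1, 0, 2, 1, 2, 3, 1]


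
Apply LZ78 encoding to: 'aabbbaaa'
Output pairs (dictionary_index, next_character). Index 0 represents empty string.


LZ78 encoding steps:
Dictionary: {0: ''}
Step 1: w='' (idx 0), next='a' -> output (0, 'a'), add 'a' as idx 1
Step 2: w='a' (idx 1), next='b' -> output (1, 'b'), add 'ab' as idx 2
Step 3: w='' (idx 0), next='b' -> output (0, 'b'), add 'b' as idx 3
Step 4: w='b' (idx 3), next='a' -> output (3, 'a'), add 'ba' as idx 4
Step 5: w='a' (idx 1), next='a' -> output (1, 'a'), add 'aa' as idx 5


Encoded: [(0, 'a'), (1, 'b'), (0, 'b'), (3, 'a'), (1, 'a')]


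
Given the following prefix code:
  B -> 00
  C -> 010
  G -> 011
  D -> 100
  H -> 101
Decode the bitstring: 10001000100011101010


Decoding step by step:
Bits 100 -> D
Bits 010 -> C
Bits 00 -> B
Bits 100 -> D
Bits 011 -> G
Bits 101 -> H
Bits 010 -> C


Decoded message: DCBDGHC


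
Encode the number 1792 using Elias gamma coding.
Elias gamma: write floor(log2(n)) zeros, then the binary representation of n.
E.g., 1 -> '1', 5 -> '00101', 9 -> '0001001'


num_bits = floor(log2(1792)) + 1 = 11
leading_zeros = num_bits - 1 = 10
binary(1792) = 11100000000

Elias gamma(1792) = '0000000000' + '11100000000' = 000000000011100000000 (21 bits)


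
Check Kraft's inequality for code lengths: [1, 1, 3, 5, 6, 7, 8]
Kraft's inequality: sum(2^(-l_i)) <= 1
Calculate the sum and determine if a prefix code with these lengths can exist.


Sum = 2^(-1) + 2^(-1) + 2^(-3) + 2^(-5) + 2^(-6) + 2^(-7) + 2^(-8)
    = 0.5 + 0.5 + 0.125 + 0.03125 + 0.015625 + 0.0078125 + 0.00390625
    = 303/256 = 1.18359375
Since 1.18359375 > 1, Kraft's inequality is NOT satisfied.
A prefix code with these lengths CANNOT exist.

Kraft sum = 1.18359375. Not satisfied.


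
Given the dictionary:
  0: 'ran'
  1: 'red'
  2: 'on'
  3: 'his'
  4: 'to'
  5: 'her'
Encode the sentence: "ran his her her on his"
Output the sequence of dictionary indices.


Look up each word in the dictionary:
  'ran' -> 0
  'his' -> 3
  'her' -> 5
  'her' -> 5
  'on' -> 2
  'his' -> 3

Encoded: [0, 3, 5, 5, 2, 3]


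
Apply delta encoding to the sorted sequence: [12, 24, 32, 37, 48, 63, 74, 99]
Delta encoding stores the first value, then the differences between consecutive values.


First value: 12
Deltas:
  24 - 12 = 12
  32 - 24 = 8
  37 - 32 = 5
  48 - 37 = 11
  63 - 48 = 15
  74 - 63 = 11
  99 - 74 = 25


Delta encoded: [12, 12, 8, 5, 11, 15, 11, 25]


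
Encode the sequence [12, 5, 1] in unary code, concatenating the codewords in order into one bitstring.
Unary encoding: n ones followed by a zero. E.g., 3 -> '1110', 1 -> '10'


Encode each number as n ones followed by a terminating 0:
  12 -> 1111111111110 (13 bits)
  5 -> 111110 (6 bits)
  1 -> 10 (2 bits)
Total length = 13 + 6 + 2 = 21 bits.

Unary([12, 5, 1]) = 111111111111011111010 (21 bits)


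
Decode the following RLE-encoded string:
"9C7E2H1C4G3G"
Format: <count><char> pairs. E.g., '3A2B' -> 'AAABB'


Expanding each <count><char> pair:
  9C -> 'CCCCCCCCC'
  7E -> 'EEEEEEE'
  2H -> 'HH'
  1C -> 'C'
  4G -> 'GGGG'
  3G -> 'GGG'

Decoded = CCCCCCCCCEEEEEEEHHCGGGGGGG


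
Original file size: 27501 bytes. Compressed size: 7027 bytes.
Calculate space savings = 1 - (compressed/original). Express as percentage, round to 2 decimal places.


ratio = compressed/original = 7027/27501 = 0.255518
savings = 1 - ratio = 1 - 0.255518 = 0.744482
as a percentage: 0.744482 * 100 = 74.45%

Space savings = 1 - 7027/27501 = 74.45%


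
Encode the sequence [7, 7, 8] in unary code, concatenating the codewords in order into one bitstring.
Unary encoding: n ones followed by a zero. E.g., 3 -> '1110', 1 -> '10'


Encode each number as n ones followed by a terminating 0:
  7 -> 11111110 (8 bits)
  7 -> 11111110 (8 bits)
  8 -> 111111110 (9 bits)
Total length = 8 + 8 + 9 = 25 bits.

Unary([7, 7, 8]) = 1111111011111110111111110 (25 bits)


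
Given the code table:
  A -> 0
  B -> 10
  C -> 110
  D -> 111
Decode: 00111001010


Decoding:
0 -> A
0 -> A
111 -> D
0 -> A
0 -> A
10 -> B
10 -> B


Result: AADAABB


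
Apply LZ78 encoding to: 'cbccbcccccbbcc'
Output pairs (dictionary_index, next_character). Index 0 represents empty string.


LZ78 encoding steps:
Dictionary: {0: ''}
Step 1: w='' (idx 0), next='c' -> output (0, 'c'), add 'c' as idx 1
Step 2: w='' (idx 0), next='b' -> output (0, 'b'), add 'b' as idx 2
Step 3: w='c' (idx 1), next='c' -> output (1, 'c'), add 'cc' as idx 3
Step 4: w='b' (idx 2), next='c' -> output (2, 'c'), add 'bc' as idx 4
Step 5: w='cc' (idx 3), next='c' -> output (3, 'c'), add 'ccc' as idx 5
Step 6: w='c' (idx 1), next='b' -> output (1, 'b'), add 'cb' as idx 6
Step 7: w='bc' (idx 4), next='c' -> output (4, 'c'), add 'bcc' as idx 7


Encoded: [(0, 'c'), (0, 'b'), (1, 'c'), (2, 'c'), (3, 'c'), (1, 'b'), (4, 'c')]


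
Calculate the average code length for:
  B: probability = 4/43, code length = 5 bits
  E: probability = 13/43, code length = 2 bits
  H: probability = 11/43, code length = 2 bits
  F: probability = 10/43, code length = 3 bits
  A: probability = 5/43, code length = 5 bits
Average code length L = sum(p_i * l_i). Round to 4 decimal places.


Weighted contributions p_i * l_i:
  B: (4/43) * 5 = 20/43
  E: (13/43) * 2 = 26/43
  H: (11/43) * 2 = 22/43
  F: (10/43) * 3 = 30/43
  A: (5/43) * 5 = 25/43
Sum = (20 + 26 + 22 + 30 + 25)/43 = 123/43

L = 123/43 = 2.8605 bits/symbol


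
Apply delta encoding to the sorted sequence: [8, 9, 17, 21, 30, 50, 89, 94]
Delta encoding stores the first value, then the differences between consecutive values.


First value: 8
Deltas:
  9 - 8 = 1
  17 - 9 = 8
  21 - 17 = 4
  30 - 21 = 9
  50 - 30 = 20
  89 - 50 = 39
  94 - 89 = 5


Delta encoded: [8, 1, 8, 4, 9, 20, 39, 5]


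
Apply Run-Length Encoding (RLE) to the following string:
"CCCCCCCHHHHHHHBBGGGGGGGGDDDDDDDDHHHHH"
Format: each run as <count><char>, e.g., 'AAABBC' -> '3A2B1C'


Scanning runs left to right:
  i=0: run of 'C' x 7 -> '7C'
  i=7: run of 'H' x 7 -> '7H'
  i=14: run of 'B' x 2 -> '2B'
  i=16: run of 'G' x 8 -> '8G'
  i=24: run of 'D' x 8 -> '8D'
  i=32: run of 'H' x 5 -> '5H'

RLE = 7C7H2B8G8D5H


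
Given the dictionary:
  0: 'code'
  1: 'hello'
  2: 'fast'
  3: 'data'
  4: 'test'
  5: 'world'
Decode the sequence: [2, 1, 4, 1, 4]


Look up each index in the dictionary:
  2 -> 'fast'
  1 -> 'hello'
  4 -> 'test'
  1 -> 'hello'
  4 -> 'test'

Decoded: "fast hello test hello test"


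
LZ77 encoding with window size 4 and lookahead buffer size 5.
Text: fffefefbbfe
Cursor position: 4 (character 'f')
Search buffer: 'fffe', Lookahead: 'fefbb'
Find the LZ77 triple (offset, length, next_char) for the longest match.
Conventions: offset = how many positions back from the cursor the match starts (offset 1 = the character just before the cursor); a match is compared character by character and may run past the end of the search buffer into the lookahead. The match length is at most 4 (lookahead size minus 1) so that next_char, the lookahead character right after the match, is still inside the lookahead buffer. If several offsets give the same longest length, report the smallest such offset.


Try each offset into the search buffer:
  offset=1 (pos 3, char 'e'): match length 0
  offset=2 (pos 2, char 'f'): match length 3
  offset=3 (pos 1, char 'f'): match length 1
  offset=4 (pos 0, char 'f'): match length 1
Longest match has length 3 at offset 2.
next_char = character at position 4 + 3 = 7 -> 'b'

Best match: offset=2, length=3 (matching 'fef' starting at position 2)
LZ77 triple: (2, 3, 'b')


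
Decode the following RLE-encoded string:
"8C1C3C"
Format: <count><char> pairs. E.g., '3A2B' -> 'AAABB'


Expanding each <count><char> pair:
  8C -> 'CCCCCCCC'
  1C -> 'C'
  3C -> 'CCC'

Decoded = CCCCCCCCCCCC


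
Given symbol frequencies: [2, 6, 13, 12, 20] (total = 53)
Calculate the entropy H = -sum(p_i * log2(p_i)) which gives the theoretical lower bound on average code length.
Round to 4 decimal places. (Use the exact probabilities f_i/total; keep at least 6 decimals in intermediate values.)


Per-symbol terms -p_i * log2(p_i) with p_i = f_i/53:
  p = 2/53 = 0.037736: log2(p) = -4.727920, -p*log2(p) = 0.178412
  p = 6/53 = 0.113208: log2(p) = -3.142958, -p*log2(p) = 0.355807
  p = 13/53 = 0.245283: log2(p) = -2.027481, -p*log2(p) = 0.497307
  p = 12/53 = 0.226415: log2(p) = -2.142958, -p*log2(p) = 0.485198
  p = 20/53 = 0.377358: log2(p) = -1.405992, -p*log2(p) = 0.530563
H = 0.178412 + 0.355807 + 0.497307 + 0.485198 + 0.530563 = 2.047287

H = 2.0473 bits/symbol


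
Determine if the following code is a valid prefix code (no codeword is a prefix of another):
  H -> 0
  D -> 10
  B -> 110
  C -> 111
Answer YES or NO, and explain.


Checking each pair (does one codeword prefix another?):
  H='0' vs D='10': no prefix
  H='0' vs B='110': no prefix
  H='0' vs C='111': no prefix
  D='10' vs H='0': no prefix
  D='10' vs B='110': no prefix
  D='10' vs C='111': no prefix
  B='110' vs H='0': no prefix
  B='110' vs D='10': no prefix
  B='110' vs C='111': no prefix
  C='111' vs H='0': no prefix
  C='111' vs D='10': no prefix
  C='111' vs B='110': no prefix
No violation found over all pairs.

YES -- this is a valid prefix code. No codeword is a prefix of any other codeword.


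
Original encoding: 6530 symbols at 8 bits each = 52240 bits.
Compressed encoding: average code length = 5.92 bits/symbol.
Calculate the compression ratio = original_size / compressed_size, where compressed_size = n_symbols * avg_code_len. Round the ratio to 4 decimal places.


original_size = n_symbols * orig_bits = 6530 * 8 = 52240 bits
compressed_size = n_symbols * avg_code_len = 6530 * 5.92 = 38657.6 bits
ratio = original_size / compressed_size = 52240 / 38657.6 = 1.3514

Compression ratio = 1.3514


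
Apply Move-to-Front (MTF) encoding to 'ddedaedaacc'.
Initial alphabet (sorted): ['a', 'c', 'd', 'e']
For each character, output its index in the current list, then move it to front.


MTF encoding:
'd': index 2 in ['a', 'c', 'd', 'e'] -> ['d', 'a', 'c', 'e']
'd': index 0 in ['d', 'a', 'c', 'e'] -> ['d', 'a', 'c', 'e']
'e': index 3 in ['d', 'a', 'c', 'e'] -> ['e', 'd', 'a', 'c']
'd': index 1 in ['e', 'd', 'a', 'c'] -> ['d', 'e', 'a', 'c']
'a': index 2 in ['d', 'e', 'a', 'c'] -> ['a', 'd', 'e', 'c']
'e': index 2 in ['a', 'd', 'e', 'c'] -> ['e', 'a', 'd', 'c']
'd': index 2 in ['e', 'a', 'd', 'c'] -> ['d', 'e', 'a', 'c']
'a': index 2 in ['d', 'e', 'a', 'c'] -> ['a', 'd', 'e', 'c']
'a': index 0 in ['a', 'd', 'e', 'c'] -> ['a', 'd', 'e', 'c']
'c': index 3 in ['a', 'd', 'e', 'c'] -> ['c', 'a', 'd', 'e']
'c': index 0 in ['c', 'a', 'd', 'e'] -> ['c', 'a', 'd', 'e']


Output: [2, 0, 3, 1, 2, 2, 2, 2, 0, 3, 0]


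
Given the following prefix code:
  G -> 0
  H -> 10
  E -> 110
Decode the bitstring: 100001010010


Decoding step by step:
Bits 10 -> H
Bits 0 -> G
Bits 0 -> G
Bits 0 -> G
Bits 10 -> H
Bits 10 -> H
Bits 0 -> G
Bits 10 -> H


Decoded message: HGGGHHGH


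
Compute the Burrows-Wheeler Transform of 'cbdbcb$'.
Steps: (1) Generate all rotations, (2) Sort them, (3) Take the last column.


Rotations (sorted):
  0: $cbdbcb -> last char: b
  1: b$cbdbc -> last char: c
  2: bcb$cbd -> last char: d
  3: bdbcb$c -> last char: c
  4: cb$cbdb -> last char: b
  5: cbdbcb$ -> last char: $
  6: dbcb$cb -> last char: b


BWT = bcdcb$b


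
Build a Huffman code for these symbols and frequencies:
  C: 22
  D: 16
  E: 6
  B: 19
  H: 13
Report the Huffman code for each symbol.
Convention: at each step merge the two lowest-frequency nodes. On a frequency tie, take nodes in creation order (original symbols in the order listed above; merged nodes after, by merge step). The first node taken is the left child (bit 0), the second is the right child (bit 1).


Huffman tree construction:
Step 1: Merge E(6) + H(13) = 19
Step 2: Merge D(16) + B(19) = 35
Step 3: Merge (E+H)(19) + C(22) = 41
Step 4: Merge (D+B)(35) + ((E+H)+C)(41) = 76
Read each symbol's code off the tree from the root (left child = 0, right child = 1).

Codes:
  C: 11 (length 2)
  D: 00 (length 2)
  E: 100 (length 3)
  B: 01 (length 2)
  H: 101 (length 3)
Average code length: 171/76 = 2.2500 bits/symbol


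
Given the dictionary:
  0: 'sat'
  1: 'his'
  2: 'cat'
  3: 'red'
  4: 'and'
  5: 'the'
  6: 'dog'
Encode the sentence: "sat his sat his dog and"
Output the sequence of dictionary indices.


Look up each word in the dictionary:
  'sat' -> 0
  'his' -> 1
  'sat' -> 0
  'his' -> 1
  'dog' -> 6
  'and' -> 4

Encoded: [0, 1, 0, 1, 6, 4]


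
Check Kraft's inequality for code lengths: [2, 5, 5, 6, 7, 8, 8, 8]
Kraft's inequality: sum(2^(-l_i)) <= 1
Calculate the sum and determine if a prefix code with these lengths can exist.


Sum = 2^(-2) + 2^(-5) + 2^(-5) + 2^(-6) + 2^(-7) + 2^(-8) + 2^(-8) + 2^(-8)
    = 0.25 + 0.03125 + 0.03125 + 0.015625 + 0.0078125 + 0.00390625 + 0.00390625 + 0.00390625
    = 89/256 = 0.34765625
Since 0.34765625 <= 1, Kraft's inequality IS satisfied.
A prefix code with these lengths CAN exist.

Kraft sum = 0.34765625. Satisfied.


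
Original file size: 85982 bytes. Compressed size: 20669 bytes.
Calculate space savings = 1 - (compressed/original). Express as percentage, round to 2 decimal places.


ratio = compressed/original = 20669/85982 = 0.240388
savings = 1 - ratio = 1 - 0.240388 = 0.759612
as a percentage: 0.759612 * 100 = 75.96%

Space savings = 1 - 20669/85982 = 75.96%


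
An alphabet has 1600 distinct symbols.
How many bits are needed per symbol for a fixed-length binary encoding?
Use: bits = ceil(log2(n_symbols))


log2(1600) = 10.6439
Bracket: 2^10 = 1024 < 1600 <= 2^11 = 2048
So ceil(log2(1600)) = 11

bits = ceil(log2(1600)) = ceil(10.6439) = 11 bits


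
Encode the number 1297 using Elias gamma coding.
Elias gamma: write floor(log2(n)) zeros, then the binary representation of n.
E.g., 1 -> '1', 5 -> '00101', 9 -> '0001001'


num_bits = floor(log2(1297)) + 1 = 11
leading_zeros = num_bits - 1 = 10
binary(1297) = 10100010001

Elias gamma(1297) = '0000000000' + '10100010001' = 000000000010100010001 (21 bits)


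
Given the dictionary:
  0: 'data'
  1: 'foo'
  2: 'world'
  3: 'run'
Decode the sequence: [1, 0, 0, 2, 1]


Look up each index in the dictionary:
  1 -> 'foo'
  0 -> 'data'
  0 -> 'data'
  2 -> 'world'
  1 -> 'foo'

Decoded: "foo data data world foo"


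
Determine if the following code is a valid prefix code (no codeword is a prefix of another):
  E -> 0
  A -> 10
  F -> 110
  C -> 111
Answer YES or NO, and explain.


Checking each pair (does one codeword prefix another?):
  E='0' vs A='10': no prefix
  E='0' vs F='110': no prefix
  E='0' vs C='111': no prefix
  A='10' vs E='0': no prefix
  A='10' vs F='110': no prefix
  A='10' vs C='111': no prefix
  F='110' vs E='0': no prefix
  F='110' vs A='10': no prefix
  F='110' vs C='111': no prefix
  C='111' vs E='0': no prefix
  C='111' vs A='10': no prefix
  C='111' vs F='110': no prefix
No violation found over all pairs.

YES -- this is a valid prefix code. No codeword is a prefix of any other codeword.


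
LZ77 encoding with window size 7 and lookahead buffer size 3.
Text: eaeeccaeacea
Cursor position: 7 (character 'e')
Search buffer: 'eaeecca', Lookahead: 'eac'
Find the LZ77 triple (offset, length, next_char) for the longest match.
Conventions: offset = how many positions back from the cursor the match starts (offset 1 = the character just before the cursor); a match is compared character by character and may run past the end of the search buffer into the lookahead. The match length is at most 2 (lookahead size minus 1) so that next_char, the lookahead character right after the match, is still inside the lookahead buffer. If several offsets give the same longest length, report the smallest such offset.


Try each offset into the search buffer:
  offset=1 (pos 6, char 'a'): match length 0
  offset=2 (pos 5, char 'c'): match length 0
  offset=3 (pos 4, char 'c'): match length 0
  offset=4 (pos 3, char 'e'): match length 1
  offset=5 (pos 2, char 'e'): match length 1
  offset=6 (pos 1, char 'a'): match length 0
  offset=7 (pos 0, char 'e'): match length 2
Longest match has length 2 at offset 7.
next_char = character at position 7 + 2 = 9 -> 'c'

Best match: offset=7, length=2 (matching 'ea' starting at position 0)
LZ77 triple: (7, 2, 'c')


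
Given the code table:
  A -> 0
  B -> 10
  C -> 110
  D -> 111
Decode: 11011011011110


Decoding:
110 -> C
110 -> C
110 -> C
111 -> D
10 -> B


Result: CCCDB


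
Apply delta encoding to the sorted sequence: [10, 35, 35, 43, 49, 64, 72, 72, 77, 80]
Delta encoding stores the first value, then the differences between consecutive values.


First value: 10
Deltas:
  35 - 10 = 25
  35 - 35 = 0
  43 - 35 = 8
  49 - 43 = 6
  64 - 49 = 15
  72 - 64 = 8
  72 - 72 = 0
  77 - 72 = 5
  80 - 77 = 3


Delta encoded: [10, 25, 0, 8, 6, 15, 8, 0, 5, 3]


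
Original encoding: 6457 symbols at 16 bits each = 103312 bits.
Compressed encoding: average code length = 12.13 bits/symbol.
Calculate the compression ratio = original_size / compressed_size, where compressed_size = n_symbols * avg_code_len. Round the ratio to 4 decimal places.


original_size = n_symbols * orig_bits = 6457 * 16 = 103312 bits
compressed_size = n_symbols * avg_code_len = 6457 * 12.13 = 78323.41 bits
ratio = original_size / compressed_size = 103312 / 78323.41 = 1.319

Compression ratio = 1.319


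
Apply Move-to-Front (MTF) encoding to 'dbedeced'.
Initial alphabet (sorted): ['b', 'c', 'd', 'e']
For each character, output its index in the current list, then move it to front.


MTF encoding:
'd': index 2 in ['b', 'c', 'd', 'e'] -> ['d', 'b', 'c', 'e']
'b': index 1 in ['d', 'b', 'c', 'e'] -> ['b', 'd', 'c', 'e']
'e': index 3 in ['b', 'd', 'c', 'e'] -> ['e', 'b', 'd', 'c']
'd': index 2 in ['e', 'b', 'd', 'c'] -> ['d', 'e', 'b', 'c']
'e': index 1 in ['d', 'e', 'b', 'c'] -> ['e', 'd', 'b', 'c']
'c': index 3 in ['e', 'd', 'b', 'c'] -> ['c', 'e', 'd', 'b']
'e': index 1 in ['c', 'e', 'd', 'b'] -> ['e', 'c', 'd', 'b']
'd': index 2 in ['e', 'c', 'd', 'b'] -> ['d', 'e', 'c', 'b']


Output: [2, 1, 3, 2, 1, 3, 1, 2]


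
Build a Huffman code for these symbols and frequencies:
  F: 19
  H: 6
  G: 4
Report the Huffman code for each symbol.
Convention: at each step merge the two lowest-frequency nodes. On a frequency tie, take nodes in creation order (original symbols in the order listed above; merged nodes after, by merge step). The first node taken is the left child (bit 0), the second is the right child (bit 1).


Huffman tree construction:
Step 1: Merge G(4) + H(6) = 10
Step 2: Merge (G+H)(10) + F(19) = 29
Read each symbol's code off the tree from the root (left child = 0, right child = 1).

Codes:
  F: 1 (length 1)
  H: 01 (length 2)
  G: 00 (length 2)
Average code length: 39/29 = 1.3448 bits/symbol


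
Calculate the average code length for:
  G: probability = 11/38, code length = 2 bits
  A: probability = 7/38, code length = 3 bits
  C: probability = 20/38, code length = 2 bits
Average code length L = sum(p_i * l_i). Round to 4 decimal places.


Weighted contributions p_i * l_i:
  G: (11/38) * 2 = 22/38
  A: (7/38) * 3 = 21/38
  C: (20/38) * 2 = 40/38
Sum = (22 + 21 + 40)/38 = 83/38

L = 83/38 = 2.1842 bits/symbol


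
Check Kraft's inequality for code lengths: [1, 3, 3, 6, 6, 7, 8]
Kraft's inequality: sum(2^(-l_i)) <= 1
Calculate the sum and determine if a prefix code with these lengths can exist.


Sum = 2^(-1) + 2^(-3) + 2^(-3) + 2^(-6) + 2^(-6) + 2^(-7) + 2^(-8)
    = 0.5 + 0.125 + 0.125 + 0.015625 + 0.015625 + 0.0078125 + 0.00390625
    = 203/256 = 0.79296875
Since 0.79296875 <= 1, Kraft's inequality IS satisfied.
A prefix code with these lengths CAN exist.

Kraft sum = 0.79296875. Satisfied.


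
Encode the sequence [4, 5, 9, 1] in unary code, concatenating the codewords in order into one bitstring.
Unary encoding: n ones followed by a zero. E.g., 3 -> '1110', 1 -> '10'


Encode each number as n ones followed by a terminating 0:
  4 -> 11110 (5 bits)
  5 -> 111110 (6 bits)
  9 -> 1111111110 (10 bits)
  1 -> 10 (2 bits)
Total length = 5 + 6 + 10 + 2 = 23 bits.

Unary([4, 5, 9, 1]) = 11110111110111111111010 (23 bits)


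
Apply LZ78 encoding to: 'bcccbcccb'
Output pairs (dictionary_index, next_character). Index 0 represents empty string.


LZ78 encoding steps:
Dictionary: {0: ''}
Step 1: w='' (idx 0), next='b' -> output (0, 'b'), add 'b' as idx 1
Step 2: w='' (idx 0), next='c' -> output (0, 'c'), add 'c' as idx 2
Step 3: w='c' (idx 2), next='c' -> output (2, 'c'), add 'cc' as idx 3
Step 4: w='b' (idx 1), next='c' -> output (1, 'c'), add 'bc' as idx 4
Step 5: w='cc' (idx 3), next='b' -> output (3, 'b'), add 'ccb' as idx 5


Encoded: [(0, 'b'), (0, 'c'), (2, 'c'), (1, 'c'), (3, 'b')]


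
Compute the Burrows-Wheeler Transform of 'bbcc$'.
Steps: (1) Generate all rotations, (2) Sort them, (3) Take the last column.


Rotations (sorted):
  0: $bbcc -> last char: c
  1: bbcc$ -> last char: $
  2: bcc$b -> last char: b
  3: c$bbc -> last char: c
  4: cc$bb -> last char: b


BWT = c$bcb


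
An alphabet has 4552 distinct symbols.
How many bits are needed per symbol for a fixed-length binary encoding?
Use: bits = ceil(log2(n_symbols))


log2(4552) = 12.1523
Bracket: 2^12 = 4096 < 4552 <= 2^13 = 8192
So ceil(log2(4552)) = 13

bits = ceil(log2(4552)) = ceil(12.1523) = 13 bits


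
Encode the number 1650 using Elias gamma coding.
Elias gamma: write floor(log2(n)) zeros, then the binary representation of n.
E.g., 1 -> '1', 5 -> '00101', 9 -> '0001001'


num_bits = floor(log2(1650)) + 1 = 11
leading_zeros = num_bits - 1 = 10
binary(1650) = 11001110010

Elias gamma(1650) = '0000000000' + '11001110010' = 000000000011001110010 (21 bits)


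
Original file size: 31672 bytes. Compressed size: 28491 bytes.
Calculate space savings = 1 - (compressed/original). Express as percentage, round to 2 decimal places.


ratio = compressed/original = 28491/31672 = 0.899564
savings = 1 - ratio = 1 - 0.899564 = 0.100436
as a percentage: 0.100436 * 100 = 10.04%

Space savings = 1 - 28491/31672 = 10.04%


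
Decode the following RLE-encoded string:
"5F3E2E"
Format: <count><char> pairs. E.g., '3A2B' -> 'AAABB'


Expanding each <count><char> pair:
  5F -> 'FFFFF'
  3E -> 'EEE'
  2E -> 'EE'

Decoded = FFFFFEEEEE


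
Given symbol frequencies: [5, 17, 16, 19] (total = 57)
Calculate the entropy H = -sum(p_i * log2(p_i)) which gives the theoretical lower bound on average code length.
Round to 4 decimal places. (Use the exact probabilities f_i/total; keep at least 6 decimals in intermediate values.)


Per-symbol terms -p_i * log2(p_i) with p_i = f_i/57:
  p = 5/57 = 0.087719: log2(p) = -3.510962, -p*log2(p) = 0.307979
  p = 17/57 = 0.298246: log2(p) = -1.745427, -p*log2(p) = 0.520566
  p = 16/57 = 0.280702: log2(p) = -1.832890, -p*log2(p) = 0.514495
  p = 19/57 = 0.333333: log2(p) = -1.584963, -p*log2(p) = 0.528321
H = 0.307979 + 0.520566 + 0.514495 + 0.528321 = 1.871361

H = 1.8714 bits/symbol


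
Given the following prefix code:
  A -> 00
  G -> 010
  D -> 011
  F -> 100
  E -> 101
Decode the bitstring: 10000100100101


Decoding step by step:
Bits 100 -> F
Bits 00 -> A
Bits 100 -> F
Bits 100 -> F
Bits 101 -> E


Decoded message: FAFFE


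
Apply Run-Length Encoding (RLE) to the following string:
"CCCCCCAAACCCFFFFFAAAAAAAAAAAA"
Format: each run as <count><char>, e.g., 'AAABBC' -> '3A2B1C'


Scanning runs left to right:
  i=0: run of 'C' x 6 -> '6C'
  i=6: run of 'A' x 3 -> '3A'
  i=9: run of 'C' x 3 -> '3C'
  i=12: run of 'F' x 5 -> '5F'
  i=17: run of 'A' x 12 -> '12A'

RLE = 6C3A3C5F12A


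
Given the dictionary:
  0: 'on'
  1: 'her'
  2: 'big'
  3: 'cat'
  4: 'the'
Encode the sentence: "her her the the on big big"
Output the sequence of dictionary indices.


Look up each word in the dictionary:
  'her' -> 1
  'her' -> 1
  'the' -> 4
  'the' -> 4
  'on' -> 0
  'big' -> 2
  'big' -> 2

Encoded: [1, 1, 4, 4, 0, 2, 2]


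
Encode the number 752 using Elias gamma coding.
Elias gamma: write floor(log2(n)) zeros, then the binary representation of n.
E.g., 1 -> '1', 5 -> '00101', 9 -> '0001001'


num_bits = floor(log2(752)) + 1 = 10
leading_zeros = num_bits - 1 = 9
binary(752) = 1011110000

Elias gamma(752) = '000000000' + '1011110000' = 0000000001011110000 (19 bits)


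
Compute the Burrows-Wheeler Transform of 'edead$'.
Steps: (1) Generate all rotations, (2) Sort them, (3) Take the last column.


Rotations (sorted):
  0: $edead -> last char: d
  1: ad$ede -> last char: e
  2: d$edea -> last char: a
  3: dead$e -> last char: e
  4: ead$ed -> last char: d
  5: edead$ -> last char: $


BWT = deaed$


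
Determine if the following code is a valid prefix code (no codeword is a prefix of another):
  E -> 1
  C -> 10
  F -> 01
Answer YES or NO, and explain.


Checking each pair (does one codeword prefix another?):
  E='1' vs C='10': prefix -- VIOLATION

NO -- this is NOT a valid prefix code. E (1) is a prefix of C (10).


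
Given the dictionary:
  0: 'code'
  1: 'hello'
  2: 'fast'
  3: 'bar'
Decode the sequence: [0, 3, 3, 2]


Look up each index in the dictionary:
  0 -> 'code'
  3 -> 'bar'
  3 -> 'bar'
  2 -> 'fast'

Decoded: "code bar bar fast"


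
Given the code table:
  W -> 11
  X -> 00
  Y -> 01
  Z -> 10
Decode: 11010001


Decoding:
11 -> W
01 -> Y
00 -> X
01 -> Y


Result: WYXY


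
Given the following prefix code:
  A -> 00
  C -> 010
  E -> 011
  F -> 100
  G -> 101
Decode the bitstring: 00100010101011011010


Decoding step by step:
Bits 00 -> A
Bits 100 -> F
Bits 010 -> C
Bits 101 -> G
Bits 011 -> E
Bits 011 -> E
Bits 010 -> C


Decoded message: AFCGEEC


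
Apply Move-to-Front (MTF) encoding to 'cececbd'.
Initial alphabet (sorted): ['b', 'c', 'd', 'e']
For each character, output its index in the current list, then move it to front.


MTF encoding:
'c': index 1 in ['b', 'c', 'd', 'e'] -> ['c', 'b', 'd', 'e']
'e': index 3 in ['c', 'b', 'd', 'e'] -> ['e', 'c', 'b', 'd']
'c': index 1 in ['e', 'c', 'b', 'd'] -> ['c', 'e', 'b', 'd']
'e': index 1 in ['c', 'e', 'b', 'd'] -> ['e', 'c', 'b', 'd']
'c': index 1 in ['e', 'c', 'b', 'd'] -> ['c', 'e', 'b', 'd']
'b': index 2 in ['c', 'e', 'b', 'd'] -> ['b', 'c', 'e', 'd']
'd': index 3 in ['b', 'c', 'e', 'd'] -> ['d', 'b', 'c', 'e']


Output: [1, 3, 1, 1, 1, 2, 3]


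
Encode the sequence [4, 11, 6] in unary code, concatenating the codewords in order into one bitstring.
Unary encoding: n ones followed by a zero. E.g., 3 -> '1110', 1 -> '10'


Encode each number as n ones followed by a terminating 0:
  4 -> 11110 (5 bits)
  11 -> 111111111110 (12 bits)
  6 -> 1111110 (7 bits)
Total length = 5 + 12 + 7 = 24 bits.

Unary([4, 11, 6]) = 111101111111111101111110 (24 bits)


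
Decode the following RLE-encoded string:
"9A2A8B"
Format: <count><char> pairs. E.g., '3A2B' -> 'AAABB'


Expanding each <count><char> pair:
  9A -> 'AAAAAAAAA'
  2A -> 'AA'
  8B -> 'BBBBBBBB'

Decoded = AAAAAAAAAAABBBBBBBB


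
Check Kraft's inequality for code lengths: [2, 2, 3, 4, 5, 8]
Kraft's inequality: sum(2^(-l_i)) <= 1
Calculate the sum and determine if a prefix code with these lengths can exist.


Sum = 2^(-2) + 2^(-2) + 2^(-3) + 2^(-4) + 2^(-5) + 2^(-8)
    = 0.25 + 0.25 + 0.125 + 0.0625 + 0.03125 + 0.00390625
    = 185/256 = 0.72265625
Since 0.72265625 <= 1, Kraft's inequality IS satisfied.
A prefix code with these lengths CAN exist.

Kraft sum = 0.72265625. Satisfied.


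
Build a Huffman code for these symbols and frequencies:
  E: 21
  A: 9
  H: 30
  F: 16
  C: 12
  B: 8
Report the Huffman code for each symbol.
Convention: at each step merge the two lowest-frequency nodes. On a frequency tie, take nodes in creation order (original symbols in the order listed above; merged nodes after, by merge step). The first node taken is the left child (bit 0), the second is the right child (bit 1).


Huffman tree construction:
Step 1: Merge B(8) + A(9) = 17
Step 2: Merge C(12) + F(16) = 28
Step 3: Merge (B+A)(17) + E(21) = 38
Step 4: Merge (C+F)(28) + H(30) = 58
Step 5: Merge ((B+A)+E)(38) + ((C+F)+H)(58) = 96
Read each symbol's code off the tree from the root (left child = 0, right child = 1).

Codes:
  E: 01 (length 2)
  A: 001 (length 3)
  H: 11 (length 2)
  F: 101 (length 3)
  C: 100 (length 3)
  B: 000 (length 3)
Average code length: 237/96 = 2.4688 bits/symbol


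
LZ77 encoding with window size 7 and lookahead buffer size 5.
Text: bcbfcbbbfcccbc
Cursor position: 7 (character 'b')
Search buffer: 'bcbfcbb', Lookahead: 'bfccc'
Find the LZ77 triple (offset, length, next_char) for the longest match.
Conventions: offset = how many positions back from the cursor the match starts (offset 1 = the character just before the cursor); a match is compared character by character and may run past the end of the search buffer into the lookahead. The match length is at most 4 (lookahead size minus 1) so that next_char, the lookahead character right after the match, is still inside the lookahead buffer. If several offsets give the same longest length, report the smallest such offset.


Try each offset into the search buffer:
  offset=1 (pos 6, char 'b'): match length 1
  offset=2 (pos 5, char 'b'): match length 1
  offset=3 (pos 4, char 'c'): match length 0
  offset=4 (pos 3, char 'f'): match length 0
  offset=5 (pos 2, char 'b'): match length 3
  offset=6 (pos 1, char 'c'): match length 0
  offset=7 (pos 0, char 'b'): match length 1
Longest match has length 3 at offset 5.
next_char = character at position 7 + 3 = 10 -> 'c'

Best match: offset=5, length=3 (matching 'bfc' starting at position 2)
LZ77 triple: (5, 3, 'c')


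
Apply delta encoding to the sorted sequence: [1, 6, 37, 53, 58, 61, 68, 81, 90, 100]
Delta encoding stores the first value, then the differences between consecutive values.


First value: 1
Deltas:
  6 - 1 = 5
  37 - 6 = 31
  53 - 37 = 16
  58 - 53 = 5
  61 - 58 = 3
  68 - 61 = 7
  81 - 68 = 13
  90 - 81 = 9
  100 - 90 = 10


Delta encoded: [1, 5, 31, 16, 5, 3, 7, 13, 9, 10]


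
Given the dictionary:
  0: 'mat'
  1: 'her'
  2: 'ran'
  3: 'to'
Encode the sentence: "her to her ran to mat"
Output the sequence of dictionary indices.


Look up each word in the dictionary:
  'her' -> 1
  'to' -> 3
  'her' -> 1
  'ran' -> 2
  'to' -> 3
  'mat' -> 0

Encoded: [1, 3, 1, 2, 3, 0]


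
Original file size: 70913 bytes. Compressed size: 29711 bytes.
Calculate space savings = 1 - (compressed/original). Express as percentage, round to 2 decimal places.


ratio = compressed/original = 29711/70913 = 0.418978
savings = 1 - ratio = 1 - 0.418978 = 0.581022
as a percentage: 0.581022 * 100 = 58.1%

Space savings = 1 - 29711/70913 = 58.1%


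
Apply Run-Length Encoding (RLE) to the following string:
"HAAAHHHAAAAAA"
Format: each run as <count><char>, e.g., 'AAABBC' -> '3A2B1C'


Scanning runs left to right:
  i=0: run of 'H' x 1 -> '1H'
  i=1: run of 'A' x 3 -> '3A'
  i=4: run of 'H' x 3 -> '3H'
  i=7: run of 'A' x 6 -> '6A'

RLE = 1H3A3H6A


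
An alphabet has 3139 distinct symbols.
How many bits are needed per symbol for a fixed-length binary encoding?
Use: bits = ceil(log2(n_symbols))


log2(3139) = 11.6161
Bracket: 2^11 = 2048 < 3139 <= 2^12 = 4096
So ceil(log2(3139)) = 12

bits = ceil(log2(3139)) = ceil(11.6161) = 12 bits


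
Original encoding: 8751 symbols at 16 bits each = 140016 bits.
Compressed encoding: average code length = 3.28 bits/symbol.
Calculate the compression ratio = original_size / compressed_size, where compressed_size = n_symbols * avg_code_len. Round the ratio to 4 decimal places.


original_size = n_symbols * orig_bits = 8751 * 16 = 140016 bits
compressed_size = n_symbols * avg_code_len = 8751 * 3.28 = 28703.28 bits
ratio = original_size / compressed_size = 140016 / 28703.28 = 4.878

Compression ratio = 4.878


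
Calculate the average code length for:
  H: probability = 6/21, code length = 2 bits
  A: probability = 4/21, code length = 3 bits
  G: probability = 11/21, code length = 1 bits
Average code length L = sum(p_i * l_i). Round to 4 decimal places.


Weighted contributions p_i * l_i:
  H: (6/21) * 2 = 12/21
  A: (4/21) * 3 = 12/21
  G: (11/21) * 1 = 11/21
Sum = (12 + 12 + 11)/21 = 35/21

L = 35/21 = 1.6667 bits/symbol


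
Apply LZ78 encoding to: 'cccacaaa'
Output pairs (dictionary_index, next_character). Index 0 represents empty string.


LZ78 encoding steps:
Dictionary: {0: ''}
Step 1: w='' (idx 0), next='c' -> output (0, 'c'), add 'c' as idx 1
Step 2: w='c' (idx 1), next='c' -> output (1, 'c'), add 'cc' as idx 2
Step 3: w='' (idx 0), next='a' -> output (0, 'a'), add 'a' as idx 3
Step 4: w='c' (idx 1), next='a' -> output (1, 'a'), add 'ca' as idx 4
Step 5: w='a' (idx 3), next='a' -> output (3, 'a'), add 'aa' as idx 5


Encoded: [(0, 'c'), (1, 'c'), (0, 'a'), (1, 'a'), (3, 'a')]


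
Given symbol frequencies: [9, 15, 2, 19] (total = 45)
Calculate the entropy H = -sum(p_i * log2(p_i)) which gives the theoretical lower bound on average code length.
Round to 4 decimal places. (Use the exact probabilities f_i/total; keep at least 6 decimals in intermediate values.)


Per-symbol terms -p_i * log2(p_i) with p_i = f_i/45:
  p = 9/45 = 0.200000: log2(p) = -2.321928, -p*log2(p) = 0.464386
  p = 15/45 = 0.333333: log2(p) = -1.584963, -p*log2(p) = 0.528321
  p = 2/45 = 0.044444: log2(p) = -4.491853, -p*log2(p) = 0.199638
  p = 19/45 = 0.422222: log2(p) = -1.243926, -p*log2(p) = 0.525213
H = 0.464386 + 0.528321 + 0.199638 + 0.525213 = 1.717558

H = 1.7176 bits/symbol


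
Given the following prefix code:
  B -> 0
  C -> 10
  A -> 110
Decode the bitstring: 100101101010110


Decoding step by step:
Bits 10 -> C
Bits 0 -> B
Bits 10 -> C
Bits 110 -> A
Bits 10 -> C
Bits 10 -> C
Bits 110 -> A


Decoded message: CBCACCA


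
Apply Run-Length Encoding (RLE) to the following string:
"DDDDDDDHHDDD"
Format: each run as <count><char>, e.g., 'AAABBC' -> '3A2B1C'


Scanning runs left to right:
  i=0: run of 'D' x 7 -> '7D'
  i=7: run of 'H' x 2 -> '2H'
  i=9: run of 'D' x 3 -> '3D'

RLE = 7D2H3D


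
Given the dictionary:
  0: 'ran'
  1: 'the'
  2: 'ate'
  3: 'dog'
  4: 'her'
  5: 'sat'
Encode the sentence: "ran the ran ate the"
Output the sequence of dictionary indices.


Look up each word in the dictionary:
  'ran' -> 0
  'the' -> 1
  'ran' -> 0
  'ate' -> 2
  'the' -> 1

Encoded: [0, 1, 0, 2, 1]


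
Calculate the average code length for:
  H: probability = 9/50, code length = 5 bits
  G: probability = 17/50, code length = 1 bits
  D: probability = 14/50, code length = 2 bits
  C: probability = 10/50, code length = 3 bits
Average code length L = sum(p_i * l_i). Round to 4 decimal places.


Weighted contributions p_i * l_i:
  H: (9/50) * 5 = 45/50
  G: (17/50) * 1 = 17/50
  D: (14/50) * 2 = 28/50
  C: (10/50) * 3 = 30/50
Sum = (45 + 17 + 28 + 30)/50 = 120/50

L = 120/50 = 2.4000 bits/symbol


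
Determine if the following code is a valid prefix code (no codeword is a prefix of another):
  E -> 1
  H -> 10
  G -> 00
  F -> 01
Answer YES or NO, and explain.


Checking each pair (does one codeword prefix another?):
  E='1' vs H='10': prefix -- VIOLATION

NO -- this is NOT a valid prefix code. E (1) is a prefix of H (10).


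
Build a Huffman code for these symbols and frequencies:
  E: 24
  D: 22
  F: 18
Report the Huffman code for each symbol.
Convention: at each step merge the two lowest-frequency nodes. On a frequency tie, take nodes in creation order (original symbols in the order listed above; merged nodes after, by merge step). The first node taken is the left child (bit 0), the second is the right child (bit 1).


Huffman tree construction:
Step 1: Merge F(18) + D(22) = 40
Step 2: Merge E(24) + (F+D)(40) = 64
Read each symbol's code off the tree from the root (left child = 0, right child = 1).

Codes:
  E: 0 (length 1)
  D: 11 (length 2)
  F: 10 (length 2)
Average code length: 104/64 = 1.6250 bits/symbol


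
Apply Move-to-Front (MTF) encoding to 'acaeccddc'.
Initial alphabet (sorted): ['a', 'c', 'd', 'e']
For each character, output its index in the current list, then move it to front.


MTF encoding:
'a': index 0 in ['a', 'c', 'd', 'e'] -> ['a', 'c', 'd', 'e']
'c': index 1 in ['a', 'c', 'd', 'e'] -> ['c', 'a', 'd', 'e']
'a': index 1 in ['c', 'a', 'd', 'e'] -> ['a', 'c', 'd', 'e']
'e': index 3 in ['a', 'c', 'd', 'e'] -> ['e', 'a', 'c', 'd']
'c': index 2 in ['e', 'a', 'c', 'd'] -> ['c', 'e', 'a', 'd']
'c': index 0 in ['c', 'e', 'a', 'd'] -> ['c', 'e', 'a', 'd']
'd': index 3 in ['c', 'e', 'a', 'd'] -> ['d', 'c', 'e', 'a']
'd': index 0 in ['d', 'c', 'e', 'a'] -> ['d', 'c', 'e', 'a']
'c': index 1 in ['d', 'c', 'e', 'a'] -> ['c', 'd', 'e', 'a']


Output: [0, 1, 1, 3, 2, 0, 3, 0, 1]


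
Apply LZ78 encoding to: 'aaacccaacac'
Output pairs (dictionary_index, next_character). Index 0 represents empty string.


LZ78 encoding steps:
Dictionary: {0: ''}
Step 1: w='' (idx 0), next='a' -> output (0, 'a'), add 'a' as idx 1
Step 2: w='a' (idx 1), next='a' -> output (1, 'a'), add 'aa' as idx 2
Step 3: w='' (idx 0), next='c' -> output (0, 'c'), add 'c' as idx 3
Step 4: w='c' (idx 3), next='c' -> output (3, 'c'), add 'cc' as idx 4
Step 5: w='aa' (idx 2), next='c' -> output (2, 'c'), add 'aac' as idx 5
Step 6: w='a' (idx 1), next='c' -> output (1, 'c'), add 'ac' as idx 6


Encoded: [(0, 'a'), (1, 'a'), (0, 'c'), (3, 'c'), (2, 'c'), (1, 'c')]
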